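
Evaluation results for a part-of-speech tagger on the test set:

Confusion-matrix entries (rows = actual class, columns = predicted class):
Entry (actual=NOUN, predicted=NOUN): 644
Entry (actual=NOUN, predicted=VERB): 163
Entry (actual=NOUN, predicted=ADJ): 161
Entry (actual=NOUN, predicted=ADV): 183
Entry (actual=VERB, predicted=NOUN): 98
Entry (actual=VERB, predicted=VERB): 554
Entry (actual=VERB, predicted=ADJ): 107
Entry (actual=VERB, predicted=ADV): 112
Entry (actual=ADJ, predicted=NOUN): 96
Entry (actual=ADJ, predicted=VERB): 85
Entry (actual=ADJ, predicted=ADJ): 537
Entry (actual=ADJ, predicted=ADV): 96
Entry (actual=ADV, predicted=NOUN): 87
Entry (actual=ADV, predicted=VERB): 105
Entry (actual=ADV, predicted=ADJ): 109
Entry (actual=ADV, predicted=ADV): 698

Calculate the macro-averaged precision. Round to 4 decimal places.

Per-class precision (TP/(TP+FP)):
  NOUN: TP=644, FP=98+96+87=281 → 644/925 = 0.69622
  VERB: TP=554, FP=163+85+105=353 → 554/907 = 0.61080
  ADJ: TP=537, FP=161+107+109=377 → 537/914 = 0.58753
  ADV: TP=698, FP=183+112+96=391 → 698/1089 = 0.64096
Macro-precision = mean = (0.69622 + 0.61080 + 0.58753 + 0.64096) / 4 = 0.6339

0.6339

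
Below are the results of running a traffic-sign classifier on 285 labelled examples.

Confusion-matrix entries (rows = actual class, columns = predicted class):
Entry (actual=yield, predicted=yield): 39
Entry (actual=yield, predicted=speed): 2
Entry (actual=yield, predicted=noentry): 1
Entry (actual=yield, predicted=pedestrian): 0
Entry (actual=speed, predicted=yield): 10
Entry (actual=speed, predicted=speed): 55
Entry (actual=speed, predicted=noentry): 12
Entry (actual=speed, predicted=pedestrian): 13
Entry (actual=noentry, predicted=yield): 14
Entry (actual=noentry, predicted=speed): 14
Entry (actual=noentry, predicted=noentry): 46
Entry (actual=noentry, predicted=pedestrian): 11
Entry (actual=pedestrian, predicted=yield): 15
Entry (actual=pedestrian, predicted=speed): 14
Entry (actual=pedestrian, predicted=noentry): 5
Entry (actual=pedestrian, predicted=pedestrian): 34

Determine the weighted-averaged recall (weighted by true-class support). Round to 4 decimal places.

0.6105

Per-class recall (TP/(TP+FN)):
  yield: TP=39, FN=2+1+0=3 → 39/42 = 0.92857
  speed: TP=55, FN=10+12+13=35 → 55/90 = 0.61111
  noentry: TP=46, FN=14+14+11=39 → 46/85 = 0.54118
  pedestrian: TP=34, FN=15+14+5=34 → 34/68 = 0.50000
Weighted-recall = Σ (supportᵢ/N)·recallᵢ with N=285: (42/285)·0.92857 + (90/285)·0.61111 + (85/285)·0.54118 + (68/285)·0.50000 = 0.6105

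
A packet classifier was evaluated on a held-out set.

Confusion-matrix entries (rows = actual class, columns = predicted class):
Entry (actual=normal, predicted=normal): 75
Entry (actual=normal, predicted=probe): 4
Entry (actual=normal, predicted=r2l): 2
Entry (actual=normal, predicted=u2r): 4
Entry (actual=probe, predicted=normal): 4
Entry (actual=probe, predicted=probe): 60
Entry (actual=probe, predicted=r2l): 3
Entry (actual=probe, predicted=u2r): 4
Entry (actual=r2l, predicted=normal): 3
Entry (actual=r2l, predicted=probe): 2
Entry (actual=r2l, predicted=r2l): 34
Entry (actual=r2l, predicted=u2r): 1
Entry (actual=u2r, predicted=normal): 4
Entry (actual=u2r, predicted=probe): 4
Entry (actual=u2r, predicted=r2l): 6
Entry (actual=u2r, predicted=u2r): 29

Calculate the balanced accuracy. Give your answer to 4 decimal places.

0.8130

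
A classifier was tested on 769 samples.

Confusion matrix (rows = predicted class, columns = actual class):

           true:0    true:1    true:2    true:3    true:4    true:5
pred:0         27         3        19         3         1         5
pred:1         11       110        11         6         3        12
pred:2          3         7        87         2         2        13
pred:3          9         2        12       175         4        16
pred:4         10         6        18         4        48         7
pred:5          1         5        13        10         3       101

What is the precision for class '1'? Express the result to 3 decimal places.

0.719

Take TP from the diagonal, FP from the rest of the '1' prediction marginal, FN from the rest of the '1' actual marginal.
precision = TP/(TP+FP).
1: TP=110, FP=11+11+6+3+12=43 → 110/153 = 0.7190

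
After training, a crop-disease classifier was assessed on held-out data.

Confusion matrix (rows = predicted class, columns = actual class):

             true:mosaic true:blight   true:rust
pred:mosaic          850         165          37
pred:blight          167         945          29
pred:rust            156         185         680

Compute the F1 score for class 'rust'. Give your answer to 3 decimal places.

0.770

Take TP from the diagonal, FP from the rest of the 'rust' prediction marginal, FN from the rest of the 'rust' actual marginal.
F1 score = 2·TP/(2·TP+FP+FN).
rust: TP=680, FP=156+185=341, FN=37+29=66 → 1360/1767 = 0.7697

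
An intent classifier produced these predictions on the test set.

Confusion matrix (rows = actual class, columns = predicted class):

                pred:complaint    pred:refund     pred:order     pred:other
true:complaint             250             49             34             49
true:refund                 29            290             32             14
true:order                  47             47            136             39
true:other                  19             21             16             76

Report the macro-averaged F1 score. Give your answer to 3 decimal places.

0.622

Per-class F1 score (2·TP/(2·TP+FP+FN)):
  complaint: TP=250, FP=29+47+19=95, FN=49+34+49=132 → 500/727 = 0.6878
  refund: TP=290, FP=49+47+21=117, FN=29+32+14=75 → 580/772 = 0.7513
  order: TP=136, FP=34+32+16=82, FN=47+47+39=133 → 272/487 = 0.5585
  other: TP=76, FP=49+14+39=102, FN=19+21+16=56 → 152/310 = 0.4903
Macro-F1 score = mean = (0.6878 + 0.7513 + 0.5585 + 0.4903) / 4 = 0.622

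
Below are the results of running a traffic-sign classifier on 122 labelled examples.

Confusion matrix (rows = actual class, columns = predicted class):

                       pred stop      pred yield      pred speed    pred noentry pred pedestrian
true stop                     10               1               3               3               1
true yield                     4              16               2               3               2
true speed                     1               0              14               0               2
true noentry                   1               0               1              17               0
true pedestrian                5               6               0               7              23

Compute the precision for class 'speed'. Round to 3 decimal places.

Treat 'speed' as positive and all other classes as negative.
precision = TP/(TP+FP).
speed: TP=14, FP=3+2+1+0=6 → 14/20 = 0.7000

0.700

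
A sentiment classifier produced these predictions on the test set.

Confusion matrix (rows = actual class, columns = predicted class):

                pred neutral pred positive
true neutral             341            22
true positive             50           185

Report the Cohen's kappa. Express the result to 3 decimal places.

0.742

Observed agreement pₒ = trace/N = 526/598 = 0.8796
Expected agreement pₑ = Σ (rowᵢ·colᵢ)/N² = (363·391 + 235·207)/598² = 0.5329
κ = (pₒ − pₑ)/(1 − pₑ) = (0.8796 − 0.5329)/(1 − 0.5329) = 0.742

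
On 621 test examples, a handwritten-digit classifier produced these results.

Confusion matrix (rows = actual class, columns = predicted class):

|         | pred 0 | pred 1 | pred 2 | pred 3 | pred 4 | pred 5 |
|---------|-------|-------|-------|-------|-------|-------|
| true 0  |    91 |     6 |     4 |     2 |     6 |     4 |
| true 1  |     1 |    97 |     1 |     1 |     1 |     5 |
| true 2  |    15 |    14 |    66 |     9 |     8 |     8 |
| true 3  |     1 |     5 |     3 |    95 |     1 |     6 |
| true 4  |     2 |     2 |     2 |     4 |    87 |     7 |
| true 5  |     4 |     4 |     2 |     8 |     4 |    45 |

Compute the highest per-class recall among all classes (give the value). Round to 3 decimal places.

Per-class recall (TP/(TP+FN)):
  0: TP=91, FN=6+4+2+6+4=22 → 91/113 = 0.8053
  1: TP=97, FN=1+1+1+1+5=9 → 97/106 = 0.9151
  2: TP=66, FN=15+14+9+8+8=54 → 66/120 = 0.5500
  3: TP=95, FN=1+5+3+1+6=16 → 95/111 = 0.8559
  4: TP=87, FN=2+2+2+4+7=17 → 87/104 = 0.8365
  5: TP=45, FN=4+4+2+8+4=22 → 45/67 = 0.6716
Highest is class '1' with recall = 0.915.

0.915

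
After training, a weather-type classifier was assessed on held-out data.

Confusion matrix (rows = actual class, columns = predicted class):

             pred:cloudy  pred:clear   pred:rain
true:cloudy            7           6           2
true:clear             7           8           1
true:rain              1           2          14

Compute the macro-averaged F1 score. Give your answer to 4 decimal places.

0.5967

Per-class F1 score (2·TP/(2·TP+FP+FN)):
  cloudy: TP=7, FP=7+1=8, FN=6+2=8 → 14/30 = 0.46667
  clear: TP=8, FP=6+2=8, FN=7+1=8 → 16/32 = 0.50000
  rain: TP=14, FP=2+1=3, FN=1+2=3 → 28/34 = 0.82353
Macro-F1 score = mean = (0.46667 + 0.50000 + 0.82353) / 3 = 0.5967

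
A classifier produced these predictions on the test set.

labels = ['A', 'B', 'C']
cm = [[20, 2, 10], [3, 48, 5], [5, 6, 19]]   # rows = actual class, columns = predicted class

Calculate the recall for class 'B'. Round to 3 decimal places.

0.857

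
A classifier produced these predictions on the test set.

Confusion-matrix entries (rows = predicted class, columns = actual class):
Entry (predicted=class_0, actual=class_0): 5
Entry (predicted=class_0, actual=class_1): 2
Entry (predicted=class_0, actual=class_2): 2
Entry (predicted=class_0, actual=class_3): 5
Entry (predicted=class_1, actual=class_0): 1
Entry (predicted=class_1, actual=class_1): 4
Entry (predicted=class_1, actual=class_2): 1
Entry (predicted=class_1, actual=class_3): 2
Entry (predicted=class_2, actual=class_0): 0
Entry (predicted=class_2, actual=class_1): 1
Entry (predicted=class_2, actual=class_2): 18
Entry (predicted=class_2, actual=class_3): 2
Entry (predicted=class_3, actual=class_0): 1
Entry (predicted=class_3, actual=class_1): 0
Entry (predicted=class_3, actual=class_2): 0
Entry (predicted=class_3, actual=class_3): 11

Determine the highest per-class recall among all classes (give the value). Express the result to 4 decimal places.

0.8571

Per-class recall (TP/(TP+FN)):
  class_0: TP=5, FN=1+0+1=2 → 5/7 = 0.71429
  class_1: TP=4, FN=2+1+0=3 → 4/7 = 0.57143
  class_2: TP=18, FN=2+1+0=3 → 18/21 = 0.85714
  class_3: TP=11, FN=5+2+2=9 → 11/20 = 0.55000
Highest is class 'class_2' with recall = 0.8571.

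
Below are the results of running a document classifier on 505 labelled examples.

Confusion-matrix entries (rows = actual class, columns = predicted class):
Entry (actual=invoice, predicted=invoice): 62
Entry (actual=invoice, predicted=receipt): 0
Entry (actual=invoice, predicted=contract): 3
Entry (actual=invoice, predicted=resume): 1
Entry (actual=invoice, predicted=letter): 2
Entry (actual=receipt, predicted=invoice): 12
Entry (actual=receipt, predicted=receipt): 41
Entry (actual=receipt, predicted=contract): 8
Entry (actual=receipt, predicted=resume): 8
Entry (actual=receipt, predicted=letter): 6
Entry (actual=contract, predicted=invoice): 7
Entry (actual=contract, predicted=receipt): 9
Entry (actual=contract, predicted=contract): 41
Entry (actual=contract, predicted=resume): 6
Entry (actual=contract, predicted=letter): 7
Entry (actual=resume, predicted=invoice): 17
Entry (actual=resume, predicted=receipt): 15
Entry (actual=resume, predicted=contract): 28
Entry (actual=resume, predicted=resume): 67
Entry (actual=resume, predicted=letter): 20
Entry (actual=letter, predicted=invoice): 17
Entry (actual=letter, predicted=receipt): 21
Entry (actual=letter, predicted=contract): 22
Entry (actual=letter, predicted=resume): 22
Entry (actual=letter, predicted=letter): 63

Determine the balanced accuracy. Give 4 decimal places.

Balanced accuracy = mean of per-class recall.
  invoice: recall = 62/68 = 0.91176
  receipt: recall = 41/75 = 0.54667
  contract: recall = 41/70 = 0.58571
  resume: recall = 67/147 = 0.45578
  letter: recall = 63/145 = 0.43448
Mean = (0.91176 + 0.54667 + 0.58571 + 0.45578 + 0.43448) / 5 = 0.5869

0.5869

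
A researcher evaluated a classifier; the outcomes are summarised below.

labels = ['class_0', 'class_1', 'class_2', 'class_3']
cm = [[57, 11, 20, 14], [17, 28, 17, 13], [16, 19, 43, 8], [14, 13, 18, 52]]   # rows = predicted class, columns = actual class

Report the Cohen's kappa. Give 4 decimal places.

Observed agreement pₒ = trace/N = 180/360 = 0.50000
Expected agreement pₑ = Σ (rowᵢ·colᵢ)/N² = (104·102 + 71·75 + 98·86 + 87·97)/360² = 0.25309
κ = (pₒ − pₑ)/(1 − pₑ) = (0.50000 − 0.25309)/(1 − 0.25309) = 0.3306

0.3306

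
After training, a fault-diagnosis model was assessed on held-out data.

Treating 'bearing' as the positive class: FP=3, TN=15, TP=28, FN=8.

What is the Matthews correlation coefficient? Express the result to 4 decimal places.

0.5826

MCC = (TP·TN − FP·FN) / √((TP+FP)(TP+FN)(TN+FP)(TN+FN))
Numerator = 28·15 − 3·8 = 396
Denominator = √(31·36·18·23) = √462024 = 679.7235
MCC = 396 / 679.7235 = 0.5826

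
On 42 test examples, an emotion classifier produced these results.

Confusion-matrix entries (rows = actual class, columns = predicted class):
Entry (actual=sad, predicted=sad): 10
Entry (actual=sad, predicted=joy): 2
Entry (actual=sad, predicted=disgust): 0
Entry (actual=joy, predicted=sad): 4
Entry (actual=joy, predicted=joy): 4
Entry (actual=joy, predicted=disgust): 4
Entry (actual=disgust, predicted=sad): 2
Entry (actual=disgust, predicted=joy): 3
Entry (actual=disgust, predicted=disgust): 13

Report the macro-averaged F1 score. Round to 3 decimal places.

0.613

Per-class F1 score (2·TP/(2·TP+FP+FN)):
  sad: TP=10, FP=4+2=6, FN=2+0=2 → 20/28 = 0.7143
  joy: TP=4, FP=2+3=5, FN=4+4=8 → 8/21 = 0.3810
  disgust: TP=13, FP=0+4=4, FN=2+3=5 → 26/35 = 0.7429
Macro-F1 score = mean = (0.7143 + 0.3810 + 0.7429) / 3 = 0.613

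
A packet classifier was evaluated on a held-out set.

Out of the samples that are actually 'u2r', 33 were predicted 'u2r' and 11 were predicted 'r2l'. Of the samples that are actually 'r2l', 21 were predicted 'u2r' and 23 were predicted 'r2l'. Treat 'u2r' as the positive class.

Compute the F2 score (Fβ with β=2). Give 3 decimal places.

Fβ = (1+β²)·TP / ((1+β²)·TP + β²·FN + FP), with β²=4
= 5·33 / (5·33 + 4·11 + 21) = 0.717

0.717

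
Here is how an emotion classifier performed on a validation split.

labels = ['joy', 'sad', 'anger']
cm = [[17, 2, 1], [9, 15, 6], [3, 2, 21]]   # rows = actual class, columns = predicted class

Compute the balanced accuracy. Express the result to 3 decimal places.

0.719

Balanced accuracy = mean of per-class recall.
  joy: recall = 17/20 = 0.8500
  sad: recall = 15/30 = 0.5000
  anger: recall = 21/26 = 0.8077
Mean = (0.8500 + 0.5000 + 0.8077) / 3 = 0.719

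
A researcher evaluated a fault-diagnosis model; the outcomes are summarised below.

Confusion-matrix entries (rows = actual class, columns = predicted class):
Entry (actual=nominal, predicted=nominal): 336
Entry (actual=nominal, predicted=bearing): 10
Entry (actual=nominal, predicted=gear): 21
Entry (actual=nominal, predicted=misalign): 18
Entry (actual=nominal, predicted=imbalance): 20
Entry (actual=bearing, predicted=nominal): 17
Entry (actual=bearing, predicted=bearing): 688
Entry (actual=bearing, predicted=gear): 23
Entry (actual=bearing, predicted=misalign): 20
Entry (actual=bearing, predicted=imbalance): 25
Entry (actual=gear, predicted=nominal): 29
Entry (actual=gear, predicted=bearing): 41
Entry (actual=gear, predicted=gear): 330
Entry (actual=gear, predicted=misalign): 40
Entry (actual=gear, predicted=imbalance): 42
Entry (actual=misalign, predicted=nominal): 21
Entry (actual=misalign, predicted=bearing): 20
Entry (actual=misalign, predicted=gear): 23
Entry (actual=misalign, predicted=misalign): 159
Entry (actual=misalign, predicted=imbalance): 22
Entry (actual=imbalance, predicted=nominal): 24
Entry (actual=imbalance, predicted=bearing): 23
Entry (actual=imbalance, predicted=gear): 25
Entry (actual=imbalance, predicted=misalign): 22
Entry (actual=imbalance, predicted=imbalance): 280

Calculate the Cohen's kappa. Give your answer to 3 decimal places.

Observed agreement pₒ = trace/N = 1793/2279 = 0.7867
Expected agreement pₑ = Σ (rowᵢ·colᵢ)/N² = (405·427 + 773·782 + 482·422 + 245·259 + 374·389)/2279² = 0.2291
κ = (pₒ − pₑ)/(1 − pₑ) = (0.7867 − 0.2291)/(1 − 0.2291) = 0.723

0.723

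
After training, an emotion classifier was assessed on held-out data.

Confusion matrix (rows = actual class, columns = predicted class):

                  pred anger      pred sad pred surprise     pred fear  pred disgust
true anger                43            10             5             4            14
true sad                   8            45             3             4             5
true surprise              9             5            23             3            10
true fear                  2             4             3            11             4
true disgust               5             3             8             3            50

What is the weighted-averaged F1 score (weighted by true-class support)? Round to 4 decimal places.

Per-class F1 score (2·TP/(2·TP+FP+FN)):
  anger: TP=43, FP=8+9+2+5=24, FN=10+5+4+14=33 → 86/143 = 0.60140
  sad: TP=45, FP=10+5+4+3=22, FN=8+3+4+5=20 → 90/132 = 0.68182
  surprise: TP=23, FP=5+3+3+8=19, FN=9+5+3+10=27 → 46/92 = 0.50000
  fear: TP=11, FP=4+4+3+3=14, FN=2+4+3+4=13 → 22/49 = 0.44898
  disgust: TP=50, FP=14+5+10+4=33, FN=5+3+8+3=19 → 100/152 = 0.65789
Weighted-F1 score = Σ (supportᵢ/N)·F1 scoreᵢ with N=284: (76/284)·0.60140 + (65/284)·0.68182 + (50/284)·0.50000 + (24/284)·0.44898 + (69/284)·0.65789 = 0.6028

0.6028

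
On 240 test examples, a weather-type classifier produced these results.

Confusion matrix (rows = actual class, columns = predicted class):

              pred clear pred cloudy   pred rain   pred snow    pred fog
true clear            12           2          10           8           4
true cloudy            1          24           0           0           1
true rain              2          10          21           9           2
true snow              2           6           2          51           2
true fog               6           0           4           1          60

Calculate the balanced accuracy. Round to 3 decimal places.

Balanced accuracy = mean of per-class recall.
  clear: recall = 12/36 = 0.3333
  cloudy: recall = 24/26 = 0.9231
  rain: recall = 21/44 = 0.4773
  snow: recall = 51/63 = 0.8095
  fog: recall = 60/71 = 0.8451
Mean = (0.3333 + 0.9231 + 0.4773 + 0.8095 + 0.8451) / 5 = 0.678

0.678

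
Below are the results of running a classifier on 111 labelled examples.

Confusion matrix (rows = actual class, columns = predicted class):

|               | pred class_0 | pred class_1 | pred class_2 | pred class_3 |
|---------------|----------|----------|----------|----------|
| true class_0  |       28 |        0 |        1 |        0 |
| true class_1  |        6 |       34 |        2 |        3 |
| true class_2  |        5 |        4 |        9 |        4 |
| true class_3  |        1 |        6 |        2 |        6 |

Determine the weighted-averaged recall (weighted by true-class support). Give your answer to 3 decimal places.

0.694

Per-class recall (TP/(TP+FN)):
  class_0: TP=28, FN=0+1+0=1 → 28/29 = 0.9655
  class_1: TP=34, FN=6+2+3=11 → 34/45 = 0.7556
  class_2: TP=9, FN=5+4+4=13 → 9/22 = 0.4091
  class_3: TP=6, FN=1+6+2=9 → 6/15 = 0.4000
Weighted-recall = Σ (supportᵢ/N)·recallᵢ with N=111: (29/111)·0.9655 + (45/111)·0.7556 + (22/111)·0.4091 + (15/111)·0.4000 = 0.694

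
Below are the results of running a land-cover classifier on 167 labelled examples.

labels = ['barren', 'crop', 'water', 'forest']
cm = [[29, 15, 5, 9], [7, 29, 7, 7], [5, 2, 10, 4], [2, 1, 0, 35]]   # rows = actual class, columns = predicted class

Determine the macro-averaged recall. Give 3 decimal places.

Per-class recall (TP/(TP+FN)):
  barren: TP=29, FN=15+5+9=29 → 29/58 = 0.5000
  crop: TP=29, FN=7+7+7=21 → 29/50 = 0.5800
  water: TP=10, FN=5+2+4=11 → 10/21 = 0.4762
  forest: TP=35, FN=2+1+0=3 → 35/38 = 0.9211
Macro-recall = mean = (0.5000 + 0.5800 + 0.4762 + 0.9211) / 4 = 0.619

0.619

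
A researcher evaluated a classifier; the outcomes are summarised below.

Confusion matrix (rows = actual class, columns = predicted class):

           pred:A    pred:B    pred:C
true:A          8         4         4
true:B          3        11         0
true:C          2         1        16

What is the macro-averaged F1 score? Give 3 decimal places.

Per-class F1 score (2·TP/(2·TP+FP+FN)):
  A: TP=8, FP=3+2=5, FN=4+4=8 → 16/29 = 0.5517
  B: TP=11, FP=4+1=5, FN=3+0=3 → 22/30 = 0.7333
  C: TP=16, FP=4+0=4, FN=2+1=3 → 32/39 = 0.8205
Macro-F1 score = mean = (0.5517 + 0.7333 + 0.8205) / 3 = 0.702

0.702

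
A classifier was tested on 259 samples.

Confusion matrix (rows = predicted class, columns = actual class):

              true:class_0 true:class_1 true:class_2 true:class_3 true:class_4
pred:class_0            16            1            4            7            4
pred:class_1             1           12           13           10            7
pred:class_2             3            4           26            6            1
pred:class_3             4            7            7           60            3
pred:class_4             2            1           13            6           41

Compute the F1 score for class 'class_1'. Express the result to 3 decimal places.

Treat 'class_1' as positive and all other classes as negative.
F1 score = 2·TP/(2·TP+FP+FN).
class_1: TP=12, FP=1+13+10+7=31, FN=1+4+7+1=13 → 24/68 = 0.3529

0.353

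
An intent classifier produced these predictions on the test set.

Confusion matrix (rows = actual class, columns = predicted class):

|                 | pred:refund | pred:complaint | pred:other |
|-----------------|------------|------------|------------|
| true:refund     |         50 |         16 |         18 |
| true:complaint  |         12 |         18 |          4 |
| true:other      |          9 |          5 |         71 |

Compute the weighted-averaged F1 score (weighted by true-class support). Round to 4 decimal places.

0.6836

Per-class F1 score (2·TP/(2·TP+FP+FN)):
  refund: TP=50, FP=12+9=21, FN=16+18=34 → 100/155 = 0.64516
  complaint: TP=18, FP=16+5=21, FN=12+4=16 → 36/73 = 0.49315
  other: TP=71, FP=18+4=22, FN=9+5=14 → 142/178 = 0.79775
Weighted-F1 score = Σ (supportᵢ/N)·F1 scoreᵢ with N=203: (84/203)·0.64516 + (34/203)·0.49315 + (85/203)·0.79775 = 0.6836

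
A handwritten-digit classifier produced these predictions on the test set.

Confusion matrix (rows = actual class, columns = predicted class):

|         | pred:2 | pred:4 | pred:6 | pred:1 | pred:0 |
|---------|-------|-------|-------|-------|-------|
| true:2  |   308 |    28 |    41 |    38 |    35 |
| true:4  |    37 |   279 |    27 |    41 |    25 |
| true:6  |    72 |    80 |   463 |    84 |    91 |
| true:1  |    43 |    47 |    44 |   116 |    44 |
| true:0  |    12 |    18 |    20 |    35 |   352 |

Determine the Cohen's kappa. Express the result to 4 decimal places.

0.5406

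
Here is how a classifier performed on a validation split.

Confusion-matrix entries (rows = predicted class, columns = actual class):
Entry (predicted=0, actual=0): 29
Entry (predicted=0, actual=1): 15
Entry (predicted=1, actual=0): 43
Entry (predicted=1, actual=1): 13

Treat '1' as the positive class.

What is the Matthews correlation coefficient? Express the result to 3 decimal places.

-0.120

MCC = (TP·TN − FP·FN) / √((TP+FP)(TP+FN)(TN+FP)(TN+FN))
Numerator = 13·29 − 43·15 = -268
Denominator = √(56·28·72·44) = √4967424 = 2228.7719
MCC = -268 / 2228.7719 = -0.120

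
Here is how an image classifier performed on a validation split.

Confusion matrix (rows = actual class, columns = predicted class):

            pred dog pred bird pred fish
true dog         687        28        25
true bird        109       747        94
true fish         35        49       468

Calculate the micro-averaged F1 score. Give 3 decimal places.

Micro-averaging pools counts across classes: ΣTP=1902, ΣFP=340, ΣFN=340.
Micro-F1 score = 2·TP/(2·TP+FP+FN) on pooled counts = 0.848 (equals overall accuracy in single-label multiclass).

0.848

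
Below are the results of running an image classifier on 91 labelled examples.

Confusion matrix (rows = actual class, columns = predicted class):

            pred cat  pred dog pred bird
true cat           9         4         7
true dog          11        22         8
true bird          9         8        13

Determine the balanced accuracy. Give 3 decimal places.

Balanced accuracy = mean of per-class recall.
  cat: recall = 9/20 = 0.4500
  dog: recall = 22/41 = 0.5366
  bird: recall = 13/30 = 0.4333
Mean = (0.4500 + 0.5366 + 0.4333) / 3 = 0.473

0.473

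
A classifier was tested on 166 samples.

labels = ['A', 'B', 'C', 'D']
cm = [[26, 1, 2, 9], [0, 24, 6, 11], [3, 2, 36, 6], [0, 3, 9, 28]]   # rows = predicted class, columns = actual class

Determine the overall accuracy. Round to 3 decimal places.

0.687

Accuracy = trace / total = (26+24+36+28=114) / 166 = 114/166 = 0.687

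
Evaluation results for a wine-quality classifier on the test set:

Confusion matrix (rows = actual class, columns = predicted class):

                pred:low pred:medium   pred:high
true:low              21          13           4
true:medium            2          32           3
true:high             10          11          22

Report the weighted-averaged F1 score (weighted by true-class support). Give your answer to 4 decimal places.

0.6290

Per-class F1 score (2·TP/(2·TP+FP+FN)):
  low: TP=21, FP=2+10=12, FN=13+4=17 → 42/71 = 0.59155
  medium: TP=32, FP=13+11=24, FN=2+3=5 → 64/93 = 0.68817
  high: TP=22, FP=4+3=7, FN=10+11=21 → 44/72 = 0.61111
Weighted-F1 score = Σ (supportᵢ/N)·F1 scoreᵢ with N=118: (38/118)·0.59155 + (37/118)·0.68817 + (43/118)·0.61111 = 0.6290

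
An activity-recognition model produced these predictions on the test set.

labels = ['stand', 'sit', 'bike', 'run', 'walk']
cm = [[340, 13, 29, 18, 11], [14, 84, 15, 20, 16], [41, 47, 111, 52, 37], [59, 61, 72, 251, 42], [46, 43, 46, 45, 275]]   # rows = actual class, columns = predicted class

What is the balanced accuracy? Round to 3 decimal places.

0.580

Balanced accuracy = mean of per-class recall.
  stand: recall = 340/411 = 0.8273
  sit: recall = 84/149 = 0.5638
  bike: recall = 111/288 = 0.3854
  run: recall = 251/485 = 0.5175
  walk: recall = 275/455 = 0.6044
Mean = (0.8273 + 0.5638 + 0.3854 + 0.5175 + 0.6044) / 5 = 0.580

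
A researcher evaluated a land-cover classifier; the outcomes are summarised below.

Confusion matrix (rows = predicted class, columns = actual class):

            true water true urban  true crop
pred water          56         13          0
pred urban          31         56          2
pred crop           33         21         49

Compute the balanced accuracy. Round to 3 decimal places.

0.683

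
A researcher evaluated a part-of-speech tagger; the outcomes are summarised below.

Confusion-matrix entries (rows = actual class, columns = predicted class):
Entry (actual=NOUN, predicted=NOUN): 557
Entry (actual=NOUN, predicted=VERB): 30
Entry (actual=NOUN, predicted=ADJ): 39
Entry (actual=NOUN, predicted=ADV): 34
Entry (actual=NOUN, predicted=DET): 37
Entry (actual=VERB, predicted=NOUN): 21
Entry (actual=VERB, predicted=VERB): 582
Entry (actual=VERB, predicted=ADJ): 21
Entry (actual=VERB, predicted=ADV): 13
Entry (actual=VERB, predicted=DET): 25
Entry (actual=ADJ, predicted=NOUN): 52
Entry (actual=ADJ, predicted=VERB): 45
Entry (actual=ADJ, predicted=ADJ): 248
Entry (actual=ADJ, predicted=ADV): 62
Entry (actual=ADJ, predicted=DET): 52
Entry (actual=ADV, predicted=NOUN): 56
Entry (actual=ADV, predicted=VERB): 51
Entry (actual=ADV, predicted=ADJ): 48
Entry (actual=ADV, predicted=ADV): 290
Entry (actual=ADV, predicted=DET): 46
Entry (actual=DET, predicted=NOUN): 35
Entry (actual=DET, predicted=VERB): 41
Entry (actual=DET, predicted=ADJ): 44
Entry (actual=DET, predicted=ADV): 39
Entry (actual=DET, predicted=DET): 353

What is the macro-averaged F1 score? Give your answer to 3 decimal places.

Per-class F1 score (2·TP/(2·TP+FP+FN)):
  NOUN: TP=557, FP=21+52+56+35=164, FN=30+39+34+37=140 → 1114/1418 = 0.7856
  VERB: TP=582, FP=30+45+51+41=167, FN=21+21+13+25=80 → 1164/1411 = 0.8249
  ADJ: TP=248, FP=39+21+48+44=152, FN=52+45+62+52=211 → 496/859 = 0.5774
  ADV: TP=290, FP=34+13+62+39=148, FN=56+51+48+46=201 → 580/929 = 0.6243
  DET: TP=353, FP=37+25+52+46=160, FN=35+41+44+39=159 → 706/1025 = 0.6888
Macro-F1 score = mean = (0.7856 + 0.8249 + 0.5774 + 0.6243 + 0.6888) / 5 = 0.700

0.700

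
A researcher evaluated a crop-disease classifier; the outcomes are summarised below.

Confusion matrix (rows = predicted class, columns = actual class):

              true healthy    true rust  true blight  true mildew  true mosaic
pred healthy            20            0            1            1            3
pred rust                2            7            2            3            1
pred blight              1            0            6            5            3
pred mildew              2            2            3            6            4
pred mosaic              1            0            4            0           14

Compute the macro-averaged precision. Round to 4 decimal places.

Per-class precision (TP/(TP+FP)):
  healthy: TP=20, FP=0+1+1+3=5 → 20/25 = 0.80000
  rust: TP=7, FP=2+2+3+1=8 → 7/15 = 0.46667
  blight: TP=6, FP=1+0+5+3=9 → 6/15 = 0.40000
  mildew: TP=6, FP=2+2+3+4=11 → 6/17 = 0.35294
  mosaic: TP=14, FP=1+0+4+0=5 → 14/19 = 0.73684
Macro-precision = mean = (0.80000 + 0.46667 + 0.40000 + 0.35294 + 0.73684) / 5 = 0.5513

0.5513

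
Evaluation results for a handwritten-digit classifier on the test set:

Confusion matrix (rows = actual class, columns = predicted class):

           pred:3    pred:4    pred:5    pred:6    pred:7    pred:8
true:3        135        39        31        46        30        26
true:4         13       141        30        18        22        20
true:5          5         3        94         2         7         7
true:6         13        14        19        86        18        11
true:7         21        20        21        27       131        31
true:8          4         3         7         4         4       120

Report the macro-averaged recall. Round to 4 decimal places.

Per-class recall (TP/(TP+FN)):
  3: TP=135, FN=39+31+46+30+26=172 → 135/307 = 0.43974
  4: TP=141, FN=13+30+18+22+20=103 → 141/244 = 0.57787
  5: TP=94, FN=5+3+2+7+7=24 → 94/118 = 0.79661
  6: TP=86, FN=13+14+19+18+11=75 → 86/161 = 0.53416
  7: TP=131, FN=21+20+21+27+31=120 → 131/251 = 0.52191
  8: TP=120, FN=4+3+7+4+4=22 → 120/142 = 0.84507
Macro-recall = mean = (0.43974 + 0.57787 + 0.79661 + 0.53416 + 0.52191 + 0.84507) / 6 = 0.6192

0.6192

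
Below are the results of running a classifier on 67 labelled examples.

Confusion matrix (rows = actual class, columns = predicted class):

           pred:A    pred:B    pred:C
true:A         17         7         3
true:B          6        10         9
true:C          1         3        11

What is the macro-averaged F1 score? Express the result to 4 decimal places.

Per-class F1 score (2·TP/(2·TP+FP+FN)):
  A: TP=17, FP=6+1=7, FN=7+3=10 → 34/51 = 0.66667
  B: TP=10, FP=7+3=10, FN=6+9=15 → 20/45 = 0.44444
  C: TP=11, FP=3+9=12, FN=1+3=4 → 22/38 = 0.57895
Macro-F1 score = mean = (0.66667 + 0.44444 + 0.57895) / 3 = 0.5634

0.5634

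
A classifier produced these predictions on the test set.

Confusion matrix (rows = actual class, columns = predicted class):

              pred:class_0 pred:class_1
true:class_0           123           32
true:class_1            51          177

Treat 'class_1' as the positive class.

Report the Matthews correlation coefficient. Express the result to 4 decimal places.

0.5618

MCC = (TP·TN − FP·FN) / √((TP+FP)(TP+FN)(TN+FP)(TN+FN))
Numerator = 177·123 − 32·51 = 20139
Denominator = √(209·228·155·174) = √1285174440 = 35849.3297
MCC = 20139 / 35849.3297 = 0.5618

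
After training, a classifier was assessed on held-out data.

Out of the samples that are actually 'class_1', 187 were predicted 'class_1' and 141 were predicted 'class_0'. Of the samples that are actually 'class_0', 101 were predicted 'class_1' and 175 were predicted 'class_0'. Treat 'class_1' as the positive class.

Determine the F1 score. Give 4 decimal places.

Precision = TP/(TP+FP) = 187/288 = 0.6493
Recall = TP/(TP+FN) = 187/328 = 0.5701
F1 = 2·TP/(2·TP+FP+FN) = 374/616 = 0.6071

0.6071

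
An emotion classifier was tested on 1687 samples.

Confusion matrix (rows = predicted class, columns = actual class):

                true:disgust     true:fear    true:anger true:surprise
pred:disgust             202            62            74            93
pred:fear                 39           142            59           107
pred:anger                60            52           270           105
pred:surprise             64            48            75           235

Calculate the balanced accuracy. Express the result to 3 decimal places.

Balanced accuracy = mean of per-class recall.
  disgust: recall = 202/365 = 0.5534
  fear: recall = 142/304 = 0.4671
  anger: recall = 270/478 = 0.5649
  surprise: recall = 235/540 = 0.4352
Mean = (0.5534 + 0.4671 + 0.5649 + 0.4352) / 4 = 0.505

0.505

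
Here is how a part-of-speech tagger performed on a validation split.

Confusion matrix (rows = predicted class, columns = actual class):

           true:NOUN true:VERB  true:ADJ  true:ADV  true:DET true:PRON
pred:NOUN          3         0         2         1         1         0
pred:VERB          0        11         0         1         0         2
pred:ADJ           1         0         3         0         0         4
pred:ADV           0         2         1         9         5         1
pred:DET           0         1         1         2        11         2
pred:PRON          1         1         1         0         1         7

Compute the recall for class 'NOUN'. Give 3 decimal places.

0.600

recall = TP/(TP+FN).
NOUN: TP=3, FN=0+1+0+0+1=2 → 3/5 = 0.6000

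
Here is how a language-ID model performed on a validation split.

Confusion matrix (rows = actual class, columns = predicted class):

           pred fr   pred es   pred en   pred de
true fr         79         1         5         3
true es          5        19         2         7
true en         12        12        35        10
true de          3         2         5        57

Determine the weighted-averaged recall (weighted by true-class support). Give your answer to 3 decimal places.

0.739

Per-class recall (TP/(TP+FN)):
  fr: TP=79, FN=1+5+3=9 → 79/88 = 0.8977
  es: TP=19, FN=5+2+7=14 → 19/33 = 0.5758
  en: TP=35, FN=12+12+10=34 → 35/69 = 0.5072
  de: TP=57, FN=3+2+5=10 → 57/67 = 0.8507
Weighted-recall = Σ (supportᵢ/N)·recallᵢ with N=257: (88/257)·0.8977 + (33/257)·0.5758 + (69/257)·0.5072 + (67/257)·0.8507 = 0.739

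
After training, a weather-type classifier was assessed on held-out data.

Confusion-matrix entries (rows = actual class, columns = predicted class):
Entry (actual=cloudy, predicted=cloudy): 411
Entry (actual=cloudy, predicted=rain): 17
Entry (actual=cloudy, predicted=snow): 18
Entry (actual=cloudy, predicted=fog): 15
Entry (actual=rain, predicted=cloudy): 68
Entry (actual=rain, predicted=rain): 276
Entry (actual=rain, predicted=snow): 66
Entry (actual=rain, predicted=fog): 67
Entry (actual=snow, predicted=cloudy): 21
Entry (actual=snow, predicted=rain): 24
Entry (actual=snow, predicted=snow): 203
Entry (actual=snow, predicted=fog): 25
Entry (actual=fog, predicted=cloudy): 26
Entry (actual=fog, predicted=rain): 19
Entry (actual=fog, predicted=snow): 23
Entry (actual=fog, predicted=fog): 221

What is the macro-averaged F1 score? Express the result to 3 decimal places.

Per-class F1 score (2·TP/(2·TP+FP+FN)):
  cloudy: TP=411, FP=68+21+26=115, FN=17+18+15=50 → 822/987 = 0.8328
  rain: TP=276, FP=17+24+19=60, FN=68+66+67=201 → 552/813 = 0.6790
  snow: TP=203, FP=18+66+23=107, FN=21+24+25=70 → 406/583 = 0.6964
  fog: TP=221, FP=15+67+25=107, FN=26+19+23=68 → 442/617 = 0.7164
Macro-F1 score = mean = (0.8328 + 0.6790 + 0.6964 + 0.7164) / 4 = 0.731

0.731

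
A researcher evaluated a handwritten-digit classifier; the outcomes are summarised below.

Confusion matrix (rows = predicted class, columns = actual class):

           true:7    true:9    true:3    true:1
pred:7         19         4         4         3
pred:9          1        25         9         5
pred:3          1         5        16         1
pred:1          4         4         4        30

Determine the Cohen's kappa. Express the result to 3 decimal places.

0.552

Observed agreement pₒ = trace/N = 90/135 = 0.6667
Expected agreement pₑ = Σ (rowᵢ·colᵢ)/N² = (25·30 + 38·40 + 33·23 + 39·42)/135² = 0.2561
κ = (pₒ − pₑ)/(1 − pₑ) = (0.6667 − 0.2561)/(1 − 0.2561) = 0.552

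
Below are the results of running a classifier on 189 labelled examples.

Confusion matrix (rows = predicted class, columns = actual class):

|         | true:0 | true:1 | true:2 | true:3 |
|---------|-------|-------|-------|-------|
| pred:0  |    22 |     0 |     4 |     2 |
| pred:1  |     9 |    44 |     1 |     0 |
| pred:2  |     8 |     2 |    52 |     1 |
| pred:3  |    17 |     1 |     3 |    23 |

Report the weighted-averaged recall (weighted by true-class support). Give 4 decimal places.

0.7460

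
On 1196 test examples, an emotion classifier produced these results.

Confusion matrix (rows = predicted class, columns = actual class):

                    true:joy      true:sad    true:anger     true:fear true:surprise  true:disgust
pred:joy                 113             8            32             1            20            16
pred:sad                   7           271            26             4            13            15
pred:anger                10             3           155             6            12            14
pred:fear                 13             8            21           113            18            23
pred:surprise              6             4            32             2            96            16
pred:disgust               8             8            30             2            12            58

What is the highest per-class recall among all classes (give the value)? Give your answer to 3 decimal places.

0.897

Per-class recall (TP/(TP+FN)):
  joy: TP=113, FN=7+10+13+6+8=44 → 113/157 = 0.7197
  sad: TP=271, FN=8+3+8+4+8=31 → 271/302 = 0.8974
  anger: TP=155, FN=32+26+21+32+30=141 → 155/296 = 0.5236
  fear: TP=113, FN=1+4+6+2+2=15 → 113/128 = 0.8828
  surprise: TP=96, FN=20+13+12+18+12=75 → 96/171 = 0.5614
  disgust: TP=58, FN=16+15+14+23+16=84 → 58/142 = 0.4085
Highest is class 'sad' with recall = 0.897.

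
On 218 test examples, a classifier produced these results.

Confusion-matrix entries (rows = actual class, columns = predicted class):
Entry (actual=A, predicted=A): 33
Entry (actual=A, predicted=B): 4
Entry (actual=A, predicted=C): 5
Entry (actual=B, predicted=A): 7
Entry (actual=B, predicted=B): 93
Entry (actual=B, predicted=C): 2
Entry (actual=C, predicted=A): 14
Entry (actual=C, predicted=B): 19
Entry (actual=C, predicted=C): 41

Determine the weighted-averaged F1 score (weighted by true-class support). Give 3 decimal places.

0.760

Per-class F1 score (2·TP/(2·TP+FP+FN)):
  A: TP=33, FP=7+14=21, FN=4+5=9 → 66/96 = 0.6875
  B: TP=93, FP=4+19=23, FN=7+2=9 → 186/218 = 0.8532
  C: TP=41, FP=5+2=7, FN=14+19=33 → 82/122 = 0.6721
Weighted-F1 score = Σ (supportᵢ/N)·F1 scoreᵢ with N=218: (42/218)·0.6875 + (102/218)·0.8532 + (74/218)·0.6721 = 0.760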